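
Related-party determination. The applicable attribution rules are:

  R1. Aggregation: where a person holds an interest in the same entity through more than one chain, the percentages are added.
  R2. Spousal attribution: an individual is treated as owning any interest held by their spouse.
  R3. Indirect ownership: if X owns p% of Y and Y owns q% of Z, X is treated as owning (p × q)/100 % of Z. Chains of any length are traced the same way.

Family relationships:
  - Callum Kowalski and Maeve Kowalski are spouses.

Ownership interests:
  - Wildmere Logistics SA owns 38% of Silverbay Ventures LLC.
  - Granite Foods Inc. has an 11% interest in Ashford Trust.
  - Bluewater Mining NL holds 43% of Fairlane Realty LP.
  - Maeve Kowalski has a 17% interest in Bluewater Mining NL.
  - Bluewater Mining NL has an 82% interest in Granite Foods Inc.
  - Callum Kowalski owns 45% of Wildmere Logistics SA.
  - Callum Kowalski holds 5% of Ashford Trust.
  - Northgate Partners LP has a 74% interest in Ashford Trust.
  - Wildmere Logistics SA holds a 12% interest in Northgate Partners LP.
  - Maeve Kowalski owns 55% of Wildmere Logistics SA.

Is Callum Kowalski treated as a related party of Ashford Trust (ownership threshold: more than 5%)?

By spousal attribution (R2), Callum Kowalski is treated as also owning Maeve Kowalski's interest in Wildmere Logistics SA, giving 45% + 55% = 100%.
By spousal attribution (R2), Callum Kowalski is treated as owning Maeve Kowalski's 17% interest in Bluewater Mining NL.
Chain via Wildmere Logistics SA → Northgate Partners LP (R3): 100% × 12% × 74% = 8.88% of Ashford Trust.
Direct interest in Ashford Trust: 5%.
Chain via Bluewater Mining NL → Granite Foods Inc. (R3): 17% × 82% × 11% = 1.5334% of Ashford Trust.
Aggregating (R1): 8.88% + 5% + 1.5334% = 15.4134%.
15.4134% exceeds the 5% threshold, so Callum is a related party to Ashford Trust.

Yes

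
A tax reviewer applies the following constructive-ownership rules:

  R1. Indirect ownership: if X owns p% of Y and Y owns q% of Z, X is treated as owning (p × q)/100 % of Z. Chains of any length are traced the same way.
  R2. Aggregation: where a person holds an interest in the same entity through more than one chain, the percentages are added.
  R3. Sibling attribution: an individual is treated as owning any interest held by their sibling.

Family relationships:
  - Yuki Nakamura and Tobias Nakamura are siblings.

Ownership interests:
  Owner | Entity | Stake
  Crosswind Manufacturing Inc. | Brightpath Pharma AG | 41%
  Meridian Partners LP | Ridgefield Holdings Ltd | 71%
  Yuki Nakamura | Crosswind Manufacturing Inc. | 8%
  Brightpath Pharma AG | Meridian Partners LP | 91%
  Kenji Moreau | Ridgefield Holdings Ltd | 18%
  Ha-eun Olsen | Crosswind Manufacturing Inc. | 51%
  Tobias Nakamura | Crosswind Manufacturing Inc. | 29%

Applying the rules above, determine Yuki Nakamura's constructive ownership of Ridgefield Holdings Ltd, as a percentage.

By sibling attribution (R3), Yuki Nakamura is treated as also owning Tobias Nakamura's interest in Crosswind Manufacturing Inc, giving 8% + 29% = 37%.
Chain via Crosswind Manufacturing Inc. → Brightpath Pharma AG → Meridian Partners LP (R1): 37% × 41% × 91% × 71% = 9.801337% of Ridgefield Holdings Ltd.

9.801337%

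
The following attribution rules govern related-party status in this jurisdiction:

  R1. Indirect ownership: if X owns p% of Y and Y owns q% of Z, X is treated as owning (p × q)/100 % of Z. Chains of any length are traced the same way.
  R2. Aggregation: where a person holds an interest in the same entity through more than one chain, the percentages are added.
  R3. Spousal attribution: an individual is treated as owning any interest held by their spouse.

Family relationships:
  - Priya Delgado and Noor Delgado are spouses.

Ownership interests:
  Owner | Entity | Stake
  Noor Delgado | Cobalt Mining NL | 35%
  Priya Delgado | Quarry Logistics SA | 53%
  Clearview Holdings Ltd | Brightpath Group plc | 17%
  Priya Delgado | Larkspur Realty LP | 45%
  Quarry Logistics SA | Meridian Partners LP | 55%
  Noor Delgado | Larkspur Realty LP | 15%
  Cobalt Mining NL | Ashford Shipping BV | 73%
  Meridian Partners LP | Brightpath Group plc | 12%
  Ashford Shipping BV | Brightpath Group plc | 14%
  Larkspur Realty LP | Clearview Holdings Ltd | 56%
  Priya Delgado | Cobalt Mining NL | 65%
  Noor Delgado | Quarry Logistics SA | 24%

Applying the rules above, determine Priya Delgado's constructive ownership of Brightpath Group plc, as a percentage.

By spousal attribution (R3), Priya Delgado is treated as also owning Noor Delgado's interest in Larkspur Realty LP, giving 45% + 15% = 60%.
By spousal attribution (R3), Priya Delgado is treated as also owning Noor Delgado's interest in Cobalt Mining NL, giving 65% + 35% = 100%.
By spousal attribution (R3), Priya Delgado is treated as also owning Noor Delgado's interest in Quarry Logistics SA, giving 53% + 24% = 77%.
Chain via Larkspur Realty LP → Clearview Holdings Ltd (R1): 60% × 56% × 17% = 5.712% of Brightpath Group plc.
Chain via Cobalt Mining NL → Ashford Shipping BV (R1): 100% × 73% × 14% = 10.22% of Brightpath Group plc.
Chain via Quarry Logistics SA → Meridian Partners LP (R1): 77% × 55% × 12% = 5.082% of Brightpath Group plc.
Aggregating (R2): 5.712% + 10.22% + 5.082% = 21.014%.

21.014%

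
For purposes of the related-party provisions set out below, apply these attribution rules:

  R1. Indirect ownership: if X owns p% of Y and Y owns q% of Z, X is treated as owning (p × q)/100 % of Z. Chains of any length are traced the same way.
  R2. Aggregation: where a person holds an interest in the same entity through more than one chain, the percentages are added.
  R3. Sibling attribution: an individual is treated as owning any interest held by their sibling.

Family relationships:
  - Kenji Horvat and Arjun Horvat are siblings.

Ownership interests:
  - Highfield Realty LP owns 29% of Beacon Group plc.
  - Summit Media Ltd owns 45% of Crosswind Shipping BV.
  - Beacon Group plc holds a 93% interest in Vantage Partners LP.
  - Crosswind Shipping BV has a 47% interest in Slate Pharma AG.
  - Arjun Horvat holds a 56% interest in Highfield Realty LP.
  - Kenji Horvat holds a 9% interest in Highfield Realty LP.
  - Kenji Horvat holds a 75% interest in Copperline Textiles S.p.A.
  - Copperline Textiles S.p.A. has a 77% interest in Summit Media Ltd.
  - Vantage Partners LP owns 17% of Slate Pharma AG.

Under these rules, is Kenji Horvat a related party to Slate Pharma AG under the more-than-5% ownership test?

Yes

By sibling attribution (R3), Kenji Horvat is treated as also owning Arjun Horvat's interest in Highfield Realty LP, giving 9% + 56% = 65%.
Chain via Copperline Textiles S.p.A. → Summit Media Ltd → Crosswind Shipping BV (R1): 75% × 77% × 45% × 47% = 12.214125% of Slate Pharma AG.
Chain via Highfield Realty LP → Beacon Group plc → Vantage Partners LP (R1): 65% × 29% × 93% × 17% = 2.980185% of Slate Pharma AG.
Aggregating (R2): 12.214125% + 2.980185% = 15.19431%.
15.19431% exceeds the 5% threshold, so Kenji is a related party to Slate Pharma AG.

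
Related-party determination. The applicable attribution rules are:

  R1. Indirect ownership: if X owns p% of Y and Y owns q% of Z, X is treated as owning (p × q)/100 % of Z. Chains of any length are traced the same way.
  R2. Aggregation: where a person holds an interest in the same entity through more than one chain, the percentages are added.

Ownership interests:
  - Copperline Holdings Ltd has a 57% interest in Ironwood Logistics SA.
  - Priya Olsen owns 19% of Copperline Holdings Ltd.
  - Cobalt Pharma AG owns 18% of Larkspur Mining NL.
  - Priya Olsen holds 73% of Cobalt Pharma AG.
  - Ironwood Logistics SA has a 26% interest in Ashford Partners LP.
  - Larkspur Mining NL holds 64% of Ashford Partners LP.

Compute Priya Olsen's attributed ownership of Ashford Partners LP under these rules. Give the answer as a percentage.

Chain via Cobalt Pharma AG → Larkspur Mining NL (R1): 73% × 18% × 64% = 8.4096% of Ashford Partners LP.
Chain via Copperline Holdings Ltd → Ironwood Logistics SA (R1): 19% × 57% × 26% = 2.8158% of Ashford Partners LP.
Aggregating (R2): 8.4096% + 2.8158% = 11.2254%.

11.2254%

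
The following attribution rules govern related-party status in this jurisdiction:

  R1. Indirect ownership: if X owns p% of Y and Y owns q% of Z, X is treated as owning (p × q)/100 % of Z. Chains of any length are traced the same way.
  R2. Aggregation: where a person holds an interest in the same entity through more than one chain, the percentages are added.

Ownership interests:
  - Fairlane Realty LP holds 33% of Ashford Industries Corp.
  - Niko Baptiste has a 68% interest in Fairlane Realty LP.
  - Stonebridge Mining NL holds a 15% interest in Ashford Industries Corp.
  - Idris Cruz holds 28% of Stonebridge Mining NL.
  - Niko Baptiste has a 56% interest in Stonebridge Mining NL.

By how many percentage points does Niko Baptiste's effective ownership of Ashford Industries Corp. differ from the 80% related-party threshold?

Chain via Fairlane Realty LP (R1): 68% × 33% = 22.44% of Ashford Industries Corp.
Chain via Stonebridge Mining NL (R1): 56% × 15% = 8.4% of Ashford Industries Corp.
Aggregating (R2): 22.44% + 8.4% = 30.84%.
30.84% falls short of the 80% threshold by 49.16 percentage points.

49.16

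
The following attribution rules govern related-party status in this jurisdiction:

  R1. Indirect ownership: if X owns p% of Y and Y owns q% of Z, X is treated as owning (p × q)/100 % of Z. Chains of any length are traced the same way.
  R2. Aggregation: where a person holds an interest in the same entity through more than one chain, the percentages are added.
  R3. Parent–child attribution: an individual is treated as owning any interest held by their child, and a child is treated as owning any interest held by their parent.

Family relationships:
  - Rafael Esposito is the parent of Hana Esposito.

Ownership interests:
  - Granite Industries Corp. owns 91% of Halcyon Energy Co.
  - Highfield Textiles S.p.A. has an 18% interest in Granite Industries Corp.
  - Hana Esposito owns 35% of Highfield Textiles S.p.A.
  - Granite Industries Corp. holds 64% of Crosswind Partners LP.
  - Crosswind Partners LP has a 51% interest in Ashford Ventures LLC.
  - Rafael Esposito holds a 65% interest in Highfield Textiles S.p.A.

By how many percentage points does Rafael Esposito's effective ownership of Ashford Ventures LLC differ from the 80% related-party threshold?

74.1248

By parent–child attribution (R3), Rafael Esposito is treated as also owning Hana Esposito's interest in Highfield Textiles S.p.A, giving 65% + 35% = 100%.
Chain via Highfield Textiles S.p.A. → Granite Industries Corp. → Crosswind Partners LP (R1): 100% × 18% × 64% × 51% = 5.8752% of Ashford Ventures LLC.
5.8752% falls short of the 80% threshold by 74.1248 percentage points.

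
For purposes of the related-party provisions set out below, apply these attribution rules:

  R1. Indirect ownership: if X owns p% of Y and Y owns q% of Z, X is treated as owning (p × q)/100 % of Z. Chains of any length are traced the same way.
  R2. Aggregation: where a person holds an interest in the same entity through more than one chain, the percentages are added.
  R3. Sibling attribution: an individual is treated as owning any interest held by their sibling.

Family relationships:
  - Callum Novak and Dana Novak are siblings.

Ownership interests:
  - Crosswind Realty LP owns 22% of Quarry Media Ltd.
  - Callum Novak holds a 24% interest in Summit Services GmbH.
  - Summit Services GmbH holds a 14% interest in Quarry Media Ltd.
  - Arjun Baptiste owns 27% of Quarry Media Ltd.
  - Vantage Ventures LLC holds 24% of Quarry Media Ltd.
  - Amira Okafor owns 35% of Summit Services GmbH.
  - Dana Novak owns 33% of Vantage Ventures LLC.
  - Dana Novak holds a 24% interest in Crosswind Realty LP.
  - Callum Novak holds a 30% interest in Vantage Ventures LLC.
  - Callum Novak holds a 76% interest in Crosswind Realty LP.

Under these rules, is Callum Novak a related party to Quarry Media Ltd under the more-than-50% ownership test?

No

By sibling attribution (R3), Callum Novak is treated as also owning Dana Novak's interest in Crosswind Realty LP, giving 76% + 24% = 100%.
By sibling attribution (R3), Callum Novak is treated as also owning Dana Novak's interest in Vantage Ventures LLC, giving 30% + 33% = 63%.
Chain via Summit Services GmbH (R1): 24% × 14% = 3.36% of Quarry Media Ltd.
Chain via Crosswind Realty LP (R1): 100% × 22% = 22% of Quarry Media Ltd.
Chain via Vantage Ventures LLC (R1): 63% × 24% = 15.12% of Quarry Media Ltd.
Aggregating (R2): 3.36% + 22% + 15.12% = 40.48%.
40.48% does not exceed the 50% threshold, so Callum is not a related party to Quarry Media Ltd.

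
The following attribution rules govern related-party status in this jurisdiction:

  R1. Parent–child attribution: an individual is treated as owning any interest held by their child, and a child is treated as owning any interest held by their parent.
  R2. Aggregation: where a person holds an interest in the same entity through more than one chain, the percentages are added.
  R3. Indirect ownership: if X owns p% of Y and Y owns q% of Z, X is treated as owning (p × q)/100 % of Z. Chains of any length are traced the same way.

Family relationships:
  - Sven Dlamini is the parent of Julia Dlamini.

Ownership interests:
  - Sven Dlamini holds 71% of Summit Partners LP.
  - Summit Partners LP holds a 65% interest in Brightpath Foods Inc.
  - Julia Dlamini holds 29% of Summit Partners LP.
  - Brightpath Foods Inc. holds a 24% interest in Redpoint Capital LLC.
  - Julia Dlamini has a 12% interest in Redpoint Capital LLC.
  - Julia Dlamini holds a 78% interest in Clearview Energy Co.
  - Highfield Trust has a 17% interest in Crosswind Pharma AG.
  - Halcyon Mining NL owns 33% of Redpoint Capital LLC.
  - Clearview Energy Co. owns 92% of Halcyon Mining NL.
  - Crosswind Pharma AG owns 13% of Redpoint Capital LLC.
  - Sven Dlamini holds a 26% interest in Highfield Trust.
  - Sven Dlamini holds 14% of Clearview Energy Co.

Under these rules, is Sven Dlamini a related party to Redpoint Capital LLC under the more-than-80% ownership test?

By parent–child attribution (R1), Sven Dlamini is treated as also owning Julia Dlamini's interest in Summit Partners LP, giving 71% + 29% = 100%.
By parent–child attribution (R1), Sven Dlamini is treated as also owning Julia Dlamini's interest in Clearview Energy Co, giving 14% + 78% = 92%.
By parent–child attribution (R1), Sven Dlamini is treated as owning Julia Dlamini's 12% interest in Redpoint Capital LLC.
Chain via Summit Partners LP → Brightpath Foods Inc. (R3): 100% × 65% × 24% = 15.6% of Redpoint Capital LLC.
Chain via Highfield Trust → Crosswind Pharma AG (R3): 26% × 17% × 13% = 0.5746% of Redpoint Capital LLC.
Chain via Clearview Energy Co. → Halcyon Mining NL (R3): 92% × 92% × 33% = 27.9312% of Redpoint Capital LLC.
Direct interest in Redpoint Capital LLC: 12%.
Aggregating (R2): 15.6% + 0.5746% + 27.9312% + 12% = 56.1058%.
56.1058% does not exceed the 80% threshold, so Sven is not a related party to Redpoint Capital LLC.

No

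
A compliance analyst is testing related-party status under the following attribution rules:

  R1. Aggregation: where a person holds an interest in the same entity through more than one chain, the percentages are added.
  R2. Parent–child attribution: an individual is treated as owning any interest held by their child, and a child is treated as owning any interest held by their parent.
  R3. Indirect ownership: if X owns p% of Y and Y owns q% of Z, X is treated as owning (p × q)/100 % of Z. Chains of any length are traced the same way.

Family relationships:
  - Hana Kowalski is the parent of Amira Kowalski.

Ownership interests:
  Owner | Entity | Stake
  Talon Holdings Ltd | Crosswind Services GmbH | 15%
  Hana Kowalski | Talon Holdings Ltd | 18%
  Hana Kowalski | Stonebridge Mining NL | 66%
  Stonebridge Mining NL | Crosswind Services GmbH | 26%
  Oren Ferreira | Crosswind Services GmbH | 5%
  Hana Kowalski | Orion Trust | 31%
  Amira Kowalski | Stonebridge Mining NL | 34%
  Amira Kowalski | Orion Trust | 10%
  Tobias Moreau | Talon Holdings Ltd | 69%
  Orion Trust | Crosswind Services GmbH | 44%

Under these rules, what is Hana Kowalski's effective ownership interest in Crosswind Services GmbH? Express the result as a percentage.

By parent–child attribution (R2), Hana Kowalski is treated as also owning Amira Kowalski's interest in Stonebridge Mining NL, giving 66% + 34% = 100%.
By parent–child attribution (R2), Hana Kowalski is treated as also owning Amira Kowalski's interest in Orion Trust, giving 31% + 10% = 41%.
Chain via Talon Holdings Ltd (R3): 18% × 15% = 2.7% of Crosswind Services GmbH.
Chain via Stonebridge Mining NL (R3): 100% × 26% = 26% of Crosswind Services GmbH.
Chain via Orion Trust (R3): 41% × 44% = 18.04% of Crosswind Services GmbH.
Aggregating (R1): 2.7% + 26% + 18.04% = 46.74%.

46.74%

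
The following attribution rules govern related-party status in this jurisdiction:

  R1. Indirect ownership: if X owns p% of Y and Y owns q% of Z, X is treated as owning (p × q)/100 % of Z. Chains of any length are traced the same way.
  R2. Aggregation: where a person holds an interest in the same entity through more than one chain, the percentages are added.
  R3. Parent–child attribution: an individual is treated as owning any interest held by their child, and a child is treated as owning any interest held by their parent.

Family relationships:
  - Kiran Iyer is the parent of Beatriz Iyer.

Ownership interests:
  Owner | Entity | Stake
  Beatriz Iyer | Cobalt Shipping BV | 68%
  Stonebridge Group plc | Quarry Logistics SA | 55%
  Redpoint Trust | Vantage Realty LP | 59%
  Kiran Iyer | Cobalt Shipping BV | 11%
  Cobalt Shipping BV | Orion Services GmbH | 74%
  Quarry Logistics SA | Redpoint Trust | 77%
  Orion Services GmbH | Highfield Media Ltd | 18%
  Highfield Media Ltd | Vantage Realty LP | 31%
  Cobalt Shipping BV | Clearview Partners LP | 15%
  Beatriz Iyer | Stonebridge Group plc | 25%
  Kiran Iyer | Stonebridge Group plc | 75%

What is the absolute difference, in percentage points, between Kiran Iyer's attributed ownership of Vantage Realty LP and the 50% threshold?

21.751432

By parent–child attribution (R3), Kiran Iyer is treated as also owning Beatriz Iyer's interest in Cobalt Shipping BV, giving 11% + 68% = 79%.
By parent–child attribution (R3), Kiran Iyer is treated as also owning Beatriz Iyer's interest in Stonebridge Group plc, giving 75% + 25% = 100%.
Chain via Cobalt Shipping BV → Orion Services GmbH → Highfield Media Ltd (R1): 79% × 74% × 18% × 31% = 3.262068% of Vantage Realty LP.
Chain via Stonebridge Group plc → Quarry Logistics SA → Redpoint Trust (R1): 100% × 55% × 77% × 59% = 24.9865% of Vantage Realty LP.
Aggregating (R2): 3.262068% + 24.9865% = 28.248568%.
28.248568% falls short of the 50% threshold by 21.751432 percentage points.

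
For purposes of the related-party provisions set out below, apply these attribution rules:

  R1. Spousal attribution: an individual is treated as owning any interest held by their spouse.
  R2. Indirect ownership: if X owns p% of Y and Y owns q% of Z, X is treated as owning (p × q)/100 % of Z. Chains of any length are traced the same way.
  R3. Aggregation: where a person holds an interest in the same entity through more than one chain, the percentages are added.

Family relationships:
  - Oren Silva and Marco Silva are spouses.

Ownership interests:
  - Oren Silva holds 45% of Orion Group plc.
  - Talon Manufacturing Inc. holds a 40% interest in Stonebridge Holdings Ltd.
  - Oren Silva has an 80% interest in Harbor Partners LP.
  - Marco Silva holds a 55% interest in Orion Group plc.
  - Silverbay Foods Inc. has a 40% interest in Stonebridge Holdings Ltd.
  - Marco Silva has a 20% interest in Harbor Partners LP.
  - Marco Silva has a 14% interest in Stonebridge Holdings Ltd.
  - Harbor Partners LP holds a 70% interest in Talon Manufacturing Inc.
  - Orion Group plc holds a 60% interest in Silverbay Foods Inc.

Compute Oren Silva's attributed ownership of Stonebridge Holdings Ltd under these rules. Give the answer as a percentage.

By spousal attribution (R1), Oren Silva is treated as also owning Marco Silva's interest in Orion Group plc, giving 45% + 55% = 100%.
By spousal attribution (R1), Oren Silva is treated as also owning Marco Silva's interest in Harbor Partners LP, giving 80% + 20% = 100%.
By spousal attribution (R1), Oren Silva is treated as owning Marco Silva's 14% interest in Stonebridge Holdings Ltd.
Chain via Orion Group plc → Silverbay Foods Inc. (R2): 100% × 60% × 40% = 24% of Stonebridge Holdings Ltd.
Chain via Harbor Partners LP → Talon Manufacturing Inc. (R2): 100% × 70% × 40% = 28% of Stonebridge Holdings Ltd.
Direct interest in Stonebridge Holdings Ltd: 14%.
Aggregating (R3): 24% + 28% + 14% = 66%.

66%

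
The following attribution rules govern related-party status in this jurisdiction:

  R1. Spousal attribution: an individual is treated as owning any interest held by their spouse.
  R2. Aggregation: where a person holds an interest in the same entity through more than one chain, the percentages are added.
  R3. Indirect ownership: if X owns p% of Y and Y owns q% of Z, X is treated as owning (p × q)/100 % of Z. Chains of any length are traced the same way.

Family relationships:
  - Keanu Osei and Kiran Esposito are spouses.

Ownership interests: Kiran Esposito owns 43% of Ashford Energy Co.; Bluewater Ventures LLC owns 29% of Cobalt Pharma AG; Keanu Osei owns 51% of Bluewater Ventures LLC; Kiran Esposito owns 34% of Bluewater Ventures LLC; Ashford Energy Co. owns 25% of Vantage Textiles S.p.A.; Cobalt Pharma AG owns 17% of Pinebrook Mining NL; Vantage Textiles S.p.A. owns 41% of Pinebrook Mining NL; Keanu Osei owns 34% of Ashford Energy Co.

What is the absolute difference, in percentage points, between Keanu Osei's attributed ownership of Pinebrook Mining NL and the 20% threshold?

By spousal attribution (R1), Keanu Osei is treated as also owning Kiran Esposito's interest in Ashford Energy Co, giving 34% + 43% = 77%.
By spousal attribution (R1), Keanu Osei is treated as also owning Kiran Esposito's interest in Bluewater Ventures LLC, giving 51% + 34% = 85%.
Chain via Ashford Energy Co. → Vantage Textiles S.p.A. (R3): 77% × 25% × 41% = 7.8925% of Pinebrook Mining NL.
Chain via Bluewater Ventures LLC → Cobalt Pharma AG (R3): 85% × 29% × 17% = 4.1905% of Pinebrook Mining NL.
Aggregating (R2): 7.8925% + 4.1905% = 12.083%.
12.083% falls short of the 20% threshold by 7.917 percentage points.

7.917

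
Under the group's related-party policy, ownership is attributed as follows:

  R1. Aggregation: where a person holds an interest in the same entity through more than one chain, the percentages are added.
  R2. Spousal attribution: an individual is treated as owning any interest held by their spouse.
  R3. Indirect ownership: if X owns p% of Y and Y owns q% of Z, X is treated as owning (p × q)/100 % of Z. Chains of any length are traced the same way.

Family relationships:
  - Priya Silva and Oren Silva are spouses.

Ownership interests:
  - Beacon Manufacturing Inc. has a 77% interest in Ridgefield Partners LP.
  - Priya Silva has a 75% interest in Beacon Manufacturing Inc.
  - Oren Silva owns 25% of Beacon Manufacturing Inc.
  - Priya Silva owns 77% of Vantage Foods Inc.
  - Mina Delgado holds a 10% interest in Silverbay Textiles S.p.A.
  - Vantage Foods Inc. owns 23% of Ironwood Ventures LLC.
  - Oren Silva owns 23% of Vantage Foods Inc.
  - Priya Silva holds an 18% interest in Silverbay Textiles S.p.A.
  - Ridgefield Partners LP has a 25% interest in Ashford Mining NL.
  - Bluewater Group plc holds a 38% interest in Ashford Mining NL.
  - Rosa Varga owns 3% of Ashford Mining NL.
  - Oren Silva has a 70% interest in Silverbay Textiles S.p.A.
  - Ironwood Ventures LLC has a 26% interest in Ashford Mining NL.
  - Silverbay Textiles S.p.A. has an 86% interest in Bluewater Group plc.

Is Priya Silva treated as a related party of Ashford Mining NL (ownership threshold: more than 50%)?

By spousal attribution (R2), Priya Silva is treated as also owning Oren Silva's interest in Beacon Manufacturing Inc, giving 75% + 25% = 100%.
By spousal attribution (R2), Priya Silva is treated as also owning Oren Silva's interest in Silverbay Textiles S.p.A, giving 18% + 70% = 88%.
By spousal attribution (R2), Priya Silva is treated as also owning Oren Silva's interest in Vantage Foods Inc, giving 77% + 23% = 100%.
Chain via Beacon Manufacturing Inc. → Ridgefield Partners LP (R3): 100% × 77% × 25% = 19.25% of Ashford Mining NL.
Chain via Silverbay Textiles S.p.A. → Bluewater Group plc (R3): 88% × 86% × 38% = 28.7584% of Ashford Mining NL.
Chain via Vantage Foods Inc. → Ironwood Ventures LLC (R3): 100% × 23% × 26% = 5.98% of Ashford Mining NL.
Aggregating (R1): 19.25% + 28.7584% + 5.98% = 53.9884%.
53.9884% exceeds the 50% threshold, so Priya is a related party to Ashford Mining NL.

Yes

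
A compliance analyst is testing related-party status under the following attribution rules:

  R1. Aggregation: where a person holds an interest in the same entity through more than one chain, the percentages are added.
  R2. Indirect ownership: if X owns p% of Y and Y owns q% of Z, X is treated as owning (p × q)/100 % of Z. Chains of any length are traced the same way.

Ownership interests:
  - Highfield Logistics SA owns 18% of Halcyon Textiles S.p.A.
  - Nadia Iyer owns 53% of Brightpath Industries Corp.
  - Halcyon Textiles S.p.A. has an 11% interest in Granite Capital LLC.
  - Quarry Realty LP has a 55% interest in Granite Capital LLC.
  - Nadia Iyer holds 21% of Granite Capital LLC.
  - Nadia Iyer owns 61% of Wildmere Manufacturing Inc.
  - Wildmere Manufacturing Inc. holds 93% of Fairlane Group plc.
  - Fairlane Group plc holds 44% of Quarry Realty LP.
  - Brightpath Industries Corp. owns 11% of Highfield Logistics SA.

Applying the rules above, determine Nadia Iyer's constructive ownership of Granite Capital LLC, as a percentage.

34.844094%

Chain via Wildmere Manufacturing Inc. → Fairlane Group plc → Quarry Realty LP (R2): 61% × 93% × 44% × 55% = 13.72866% of Granite Capital LLC.
Chain via Brightpath Industries Corp. → Highfield Logistics SA → Halcyon Textiles S.p.A. (R2): 53% × 11% × 18% × 11% = 0.115434% of Granite Capital LLC.
Direct interest in Granite Capital LLC: 21%.
Aggregating (R1): 13.72866% + 0.115434% + 21% = 34.844094%.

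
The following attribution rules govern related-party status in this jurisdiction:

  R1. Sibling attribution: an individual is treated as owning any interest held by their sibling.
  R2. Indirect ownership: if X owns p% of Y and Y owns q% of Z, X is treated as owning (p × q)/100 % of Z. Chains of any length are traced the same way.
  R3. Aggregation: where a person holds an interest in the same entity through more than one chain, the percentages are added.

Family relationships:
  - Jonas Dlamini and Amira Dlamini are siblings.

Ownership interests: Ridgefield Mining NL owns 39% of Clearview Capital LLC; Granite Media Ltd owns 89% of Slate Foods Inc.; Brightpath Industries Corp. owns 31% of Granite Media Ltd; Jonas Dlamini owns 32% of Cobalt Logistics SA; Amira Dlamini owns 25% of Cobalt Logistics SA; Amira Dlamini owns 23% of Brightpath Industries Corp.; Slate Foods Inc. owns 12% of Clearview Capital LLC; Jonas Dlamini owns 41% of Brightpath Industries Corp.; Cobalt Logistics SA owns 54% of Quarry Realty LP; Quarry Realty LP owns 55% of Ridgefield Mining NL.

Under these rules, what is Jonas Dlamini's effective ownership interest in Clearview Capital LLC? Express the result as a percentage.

8.721222%

By sibling attribution (R1), Jonas Dlamini is treated as also owning Amira Dlamini's interest in Cobalt Logistics SA, giving 32% + 25% = 57%.
By sibling attribution (R1), Jonas Dlamini is treated as also owning Amira Dlamini's interest in Brightpath Industries Corp, giving 41% + 23% = 64%.
Chain via Cobalt Logistics SA → Quarry Realty LP → Ridgefield Mining NL (R2): 57% × 54% × 55% × 39% = 6.60231% of Clearview Capital LLC.
Chain via Brightpath Industries Corp. → Granite Media Ltd → Slate Foods Inc. (R2): 64% × 31% × 89% × 12% = 2.118912% of Clearview Capital LLC.
Aggregating (R3): 6.60231% + 2.118912% = 8.721222%.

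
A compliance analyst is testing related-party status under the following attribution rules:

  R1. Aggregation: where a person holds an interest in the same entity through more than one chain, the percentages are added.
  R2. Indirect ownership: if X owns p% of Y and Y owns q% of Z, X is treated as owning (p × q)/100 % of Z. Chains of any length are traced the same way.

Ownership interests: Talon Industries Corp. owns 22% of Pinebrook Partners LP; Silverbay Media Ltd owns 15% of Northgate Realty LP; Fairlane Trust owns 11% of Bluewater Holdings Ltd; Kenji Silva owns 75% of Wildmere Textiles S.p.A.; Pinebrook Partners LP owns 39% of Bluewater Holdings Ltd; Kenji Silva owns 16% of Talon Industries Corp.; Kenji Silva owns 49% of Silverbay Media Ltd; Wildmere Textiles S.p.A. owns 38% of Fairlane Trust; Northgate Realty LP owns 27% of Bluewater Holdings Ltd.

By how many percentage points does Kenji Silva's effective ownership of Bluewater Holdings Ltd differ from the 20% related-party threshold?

13.5077

Chain via Silverbay Media Ltd → Northgate Realty LP (R2): 49% × 15% × 27% = 1.9845% of Bluewater Holdings Ltd.
Chain via Wildmere Textiles S.p.A. → Fairlane Trust (R2): 75% × 38% × 11% = 3.135% of Bluewater Holdings Ltd.
Chain via Talon Industries Corp. → Pinebrook Partners LP (R2): 16% × 22% × 39% = 1.3728% of Bluewater Holdings Ltd.
Aggregating (R1): 1.9845% + 3.135% + 1.3728% = 6.4923%.
6.4923% falls short of the 20% threshold by 13.5077 percentage points.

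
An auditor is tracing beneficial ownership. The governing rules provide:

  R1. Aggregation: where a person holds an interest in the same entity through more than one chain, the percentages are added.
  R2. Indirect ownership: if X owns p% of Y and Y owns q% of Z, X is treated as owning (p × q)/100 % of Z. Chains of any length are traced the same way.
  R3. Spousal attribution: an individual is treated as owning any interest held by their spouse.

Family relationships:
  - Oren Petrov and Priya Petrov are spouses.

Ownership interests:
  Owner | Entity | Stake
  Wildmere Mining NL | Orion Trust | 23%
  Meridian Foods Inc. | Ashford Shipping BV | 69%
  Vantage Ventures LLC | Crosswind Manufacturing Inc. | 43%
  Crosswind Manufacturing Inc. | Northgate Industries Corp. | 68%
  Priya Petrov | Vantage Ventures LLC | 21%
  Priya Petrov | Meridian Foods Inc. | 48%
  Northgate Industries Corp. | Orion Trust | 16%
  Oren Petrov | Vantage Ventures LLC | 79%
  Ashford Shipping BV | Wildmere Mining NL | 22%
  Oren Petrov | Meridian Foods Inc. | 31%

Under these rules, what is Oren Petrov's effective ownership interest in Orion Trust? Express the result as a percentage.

By spousal attribution (R3), Oren Petrov is treated as also owning Priya Petrov's interest in Meridian Foods Inc, giving 31% + 48% = 79%.
By spousal attribution (R3), Oren Petrov is treated as also owning Priya Petrov's interest in Vantage Ventures LLC, giving 79% + 21% = 100%.
Chain via Meridian Foods Inc. → Ashford Shipping BV → Wildmere Mining NL (R2): 79% × 69% × 22% × 23% = 2.758206% of Orion Trust.
Chain via Vantage Ventures LLC → Crosswind Manufacturing Inc. → Northgate Industries Corp. (R2): 100% × 43% × 68% × 16% = 4.6784% of Orion Trust.
Aggregating (R1): 2.758206% + 4.6784% = 7.436606%.

7.436606%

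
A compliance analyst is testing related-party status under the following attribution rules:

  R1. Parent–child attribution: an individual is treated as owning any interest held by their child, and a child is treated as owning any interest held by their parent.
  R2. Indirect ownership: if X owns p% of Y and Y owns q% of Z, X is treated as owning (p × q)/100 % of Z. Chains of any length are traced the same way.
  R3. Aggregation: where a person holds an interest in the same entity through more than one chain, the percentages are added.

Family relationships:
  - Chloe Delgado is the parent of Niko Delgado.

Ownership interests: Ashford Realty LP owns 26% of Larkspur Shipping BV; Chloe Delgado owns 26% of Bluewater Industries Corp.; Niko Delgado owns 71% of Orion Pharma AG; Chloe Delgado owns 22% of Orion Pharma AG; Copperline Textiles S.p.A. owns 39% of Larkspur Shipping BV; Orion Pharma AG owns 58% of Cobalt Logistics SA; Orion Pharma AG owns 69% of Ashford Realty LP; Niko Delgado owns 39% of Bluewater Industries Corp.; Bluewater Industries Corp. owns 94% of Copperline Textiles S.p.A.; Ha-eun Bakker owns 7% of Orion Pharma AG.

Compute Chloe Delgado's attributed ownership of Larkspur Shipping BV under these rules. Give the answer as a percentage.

40.5132%

By parent–child attribution (R1), Chloe Delgado is treated as also owning Niko Delgado's interest in Orion Pharma AG, giving 22% + 71% = 93%.
By parent–child attribution (R1), Chloe Delgado is treated as also owning Niko Delgado's interest in Bluewater Industries Corp, giving 26% + 39% = 65%.
Chain via Orion Pharma AG → Ashford Realty LP (R2): 93% × 69% × 26% = 16.6842% of Larkspur Shipping BV.
Chain via Bluewater Industries Corp. → Copperline Textiles S.p.A. (R2): 65% × 94% × 39% = 23.829% of Larkspur Shipping BV.
Aggregating (R3): 16.6842% + 23.829% = 40.5132%.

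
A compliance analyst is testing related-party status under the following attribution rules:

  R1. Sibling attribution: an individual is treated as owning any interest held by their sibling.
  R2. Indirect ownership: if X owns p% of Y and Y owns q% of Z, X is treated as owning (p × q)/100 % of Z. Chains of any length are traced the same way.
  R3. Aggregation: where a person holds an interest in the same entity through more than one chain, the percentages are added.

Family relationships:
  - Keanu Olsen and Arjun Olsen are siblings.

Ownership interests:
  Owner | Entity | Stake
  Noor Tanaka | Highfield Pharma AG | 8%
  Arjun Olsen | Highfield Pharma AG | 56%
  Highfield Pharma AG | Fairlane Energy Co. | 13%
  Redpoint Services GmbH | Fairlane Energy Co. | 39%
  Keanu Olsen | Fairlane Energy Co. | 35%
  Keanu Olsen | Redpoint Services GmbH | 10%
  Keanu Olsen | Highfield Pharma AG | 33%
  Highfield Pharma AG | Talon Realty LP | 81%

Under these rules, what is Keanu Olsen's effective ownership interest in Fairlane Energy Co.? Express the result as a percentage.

50.47%

By sibling attribution (R1), Keanu Olsen is treated as also owning Arjun Olsen's interest in Highfield Pharma AG, giving 33% + 56% = 89%.
Chain via Highfield Pharma AG (R2): 89% × 13% = 11.57% of Fairlane Energy Co.
Chain via Redpoint Services GmbH (R2): 10% × 39% = 3.9% of Fairlane Energy Co.
Direct interest in Fairlane Energy Co: 35%.
Aggregating (R3): 11.57% + 3.9% + 35% = 50.47%.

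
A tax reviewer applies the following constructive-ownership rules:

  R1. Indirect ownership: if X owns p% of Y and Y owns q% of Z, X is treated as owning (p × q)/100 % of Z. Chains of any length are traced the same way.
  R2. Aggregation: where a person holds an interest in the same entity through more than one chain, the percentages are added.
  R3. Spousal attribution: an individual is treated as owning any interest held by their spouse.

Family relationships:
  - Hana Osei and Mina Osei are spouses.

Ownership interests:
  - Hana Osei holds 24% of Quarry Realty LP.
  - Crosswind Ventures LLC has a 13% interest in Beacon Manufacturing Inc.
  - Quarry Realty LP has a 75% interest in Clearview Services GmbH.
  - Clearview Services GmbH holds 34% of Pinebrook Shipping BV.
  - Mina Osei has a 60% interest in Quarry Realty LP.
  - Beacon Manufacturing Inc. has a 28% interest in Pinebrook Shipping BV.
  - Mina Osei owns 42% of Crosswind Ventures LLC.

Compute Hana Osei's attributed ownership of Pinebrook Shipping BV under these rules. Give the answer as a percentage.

22.9488%

By spousal attribution (R3), Hana Osei is treated as also owning Mina Osei's interest in Quarry Realty LP, giving 24% + 60% = 84%.
By spousal attribution (R3), Hana Osei is treated as owning Mina Osei's 42% interest in Crosswind Ventures LLC.
Chain via Quarry Realty LP → Clearview Services GmbH (R1): 84% × 75% × 34% = 21.42% of Pinebrook Shipping BV.
Chain via Crosswind Ventures LLC → Beacon Manufacturing Inc. (R1): 42% × 13% × 28% = 1.5288% of Pinebrook Shipping BV.
Aggregating (R2): 21.42% + 1.5288% = 22.9488%.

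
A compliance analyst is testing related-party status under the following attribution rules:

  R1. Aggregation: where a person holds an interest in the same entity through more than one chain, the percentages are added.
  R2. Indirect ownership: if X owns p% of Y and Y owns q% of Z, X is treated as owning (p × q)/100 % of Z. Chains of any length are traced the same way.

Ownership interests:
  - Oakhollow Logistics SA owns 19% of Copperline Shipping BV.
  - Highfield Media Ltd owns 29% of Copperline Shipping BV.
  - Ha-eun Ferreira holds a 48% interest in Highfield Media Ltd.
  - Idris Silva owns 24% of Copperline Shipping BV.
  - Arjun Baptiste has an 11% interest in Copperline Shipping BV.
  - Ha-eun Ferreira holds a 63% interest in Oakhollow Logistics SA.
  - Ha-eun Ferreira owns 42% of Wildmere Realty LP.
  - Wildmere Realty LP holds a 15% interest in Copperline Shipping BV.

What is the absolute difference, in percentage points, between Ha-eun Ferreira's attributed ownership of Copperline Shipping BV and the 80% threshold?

47.81

Chain via Highfield Media Ltd (R2): 48% × 29% = 13.92% of Copperline Shipping BV.
Chain via Wildmere Realty LP (R2): 42% × 15% = 6.3% of Copperline Shipping BV.
Chain via Oakhollow Logistics SA (R2): 63% × 19% = 11.97% of Copperline Shipping BV.
Aggregating (R1): 13.92% + 6.3% + 11.97% = 32.19%.
32.19% falls short of the 80% threshold by 47.81 percentage points.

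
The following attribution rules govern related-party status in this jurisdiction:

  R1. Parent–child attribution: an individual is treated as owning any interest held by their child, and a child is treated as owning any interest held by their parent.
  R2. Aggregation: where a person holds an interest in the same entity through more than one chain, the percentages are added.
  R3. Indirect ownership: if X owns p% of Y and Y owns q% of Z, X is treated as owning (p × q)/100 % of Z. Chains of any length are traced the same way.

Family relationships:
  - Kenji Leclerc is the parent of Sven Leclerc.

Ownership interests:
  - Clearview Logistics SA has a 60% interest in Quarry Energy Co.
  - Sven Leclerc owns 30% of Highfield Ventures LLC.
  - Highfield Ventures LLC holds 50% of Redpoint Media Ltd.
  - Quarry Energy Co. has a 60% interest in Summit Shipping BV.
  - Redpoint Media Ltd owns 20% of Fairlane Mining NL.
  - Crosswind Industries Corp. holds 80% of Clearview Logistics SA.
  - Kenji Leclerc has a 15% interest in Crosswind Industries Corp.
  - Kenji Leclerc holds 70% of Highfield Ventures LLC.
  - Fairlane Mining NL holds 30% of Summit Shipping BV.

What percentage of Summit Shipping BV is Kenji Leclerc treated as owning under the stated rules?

By parent–child attribution (R1), Kenji Leclerc is treated as also owning Sven Leclerc's interest in Highfield Ventures LLC, giving 70% + 30% = 100%.
Chain via Crosswind Industries Corp. → Clearview Logistics SA → Quarry Energy Co. (R3): 15% × 80% × 60% × 60% = 4.32% of Summit Shipping BV.
Chain via Highfield Ventures LLC → Redpoint Media Ltd → Fairlane Mining NL (R3): 100% × 50% × 20% × 30% = 3% of Summit Shipping BV.
Aggregating (R2): 4.32% + 3% = 7.32%.

7.32%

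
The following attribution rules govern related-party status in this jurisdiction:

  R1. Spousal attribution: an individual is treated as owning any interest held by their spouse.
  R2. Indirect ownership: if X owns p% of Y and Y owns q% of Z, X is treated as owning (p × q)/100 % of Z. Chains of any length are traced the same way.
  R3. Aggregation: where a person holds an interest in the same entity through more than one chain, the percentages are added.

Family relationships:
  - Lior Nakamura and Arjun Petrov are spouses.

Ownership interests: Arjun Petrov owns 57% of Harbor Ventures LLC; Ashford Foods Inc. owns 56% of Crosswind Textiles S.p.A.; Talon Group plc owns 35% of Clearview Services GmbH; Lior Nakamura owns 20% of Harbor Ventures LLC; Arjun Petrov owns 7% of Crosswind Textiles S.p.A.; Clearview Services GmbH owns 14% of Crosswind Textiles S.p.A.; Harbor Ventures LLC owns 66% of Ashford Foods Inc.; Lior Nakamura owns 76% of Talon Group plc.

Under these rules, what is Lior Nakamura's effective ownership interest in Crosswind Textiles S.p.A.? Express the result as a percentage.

39.1832%

By spousal attribution (R1), Lior Nakamura is treated as also owning Arjun Petrov's interest in Harbor Ventures LLC, giving 20% + 57% = 77%.
By spousal attribution (R1), Lior Nakamura is treated as owning Arjun Petrov's 7% interest in Crosswind Textiles S.p.A.
Chain via Harbor Ventures LLC → Ashford Foods Inc. (R2): 77% × 66% × 56% = 28.4592% of Crosswind Textiles S.p.A.
Chain via Talon Group plc → Clearview Services GmbH (R2): 76% × 35% × 14% = 3.724% of Crosswind Textiles S.p.A.
Direct interest in Crosswind Textiles S.p.A: 7%.
Aggregating (R3): 28.4592% + 3.724% + 7% = 39.1832%.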